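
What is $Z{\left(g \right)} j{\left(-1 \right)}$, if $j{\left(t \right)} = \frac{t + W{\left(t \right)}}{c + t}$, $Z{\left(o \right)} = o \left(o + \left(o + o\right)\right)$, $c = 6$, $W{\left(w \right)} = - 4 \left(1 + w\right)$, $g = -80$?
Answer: $-3840$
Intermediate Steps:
$W{\left(w \right)} = -4 - 4 w$
$Z{\left(o \right)} = 3 o^{2}$ ($Z{\left(o \right)} = o \left(o + 2 o\right) = o 3 o = 3 o^{2}$)
$j{\left(t \right)} = \frac{-4 - 3 t}{6 + t}$ ($j{\left(t \right)} = \frac{t - \left(4 + 4 t\right)}{6 + t} = \frac{-4 - 3 t}{6 + t}$)
$Z{\left(g \right)} j{\left(-1 \right)} = 3 \left(-80\right)^{2} \frac{-4 - -3}{6 - 1} = 3 \cdot 6400 \frac{-4 + 3}{5} = 19200 \cdot \frac{1}{5} \left(-1\right) = 19200 \left(- \frac{1}{5}\right) = -3840$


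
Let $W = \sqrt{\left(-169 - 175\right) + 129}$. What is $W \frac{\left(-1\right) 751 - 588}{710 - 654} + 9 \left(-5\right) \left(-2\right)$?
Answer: $90 - \frac{1339 i \sqrt{215}}{56} \approx 90.0 - 350.6 i$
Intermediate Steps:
$W = i \sqrt{215}$ ($W = \sqrt{-344 + 129} = \sqrt{-215} = i \sqrt{215} \approx 14.663 i$)
$W \frac{\left(-1\right) 751 - 588}{710 - 654} + 9 \left(-5\right) \left(-2\right) = i \sqrt{215} \frac{\left(-1\right) 751 - 588}{710 - 654} + 9 \left(-5\right) \left(-2\right) = i \sqrt{215} \frac{-751 - 588}{56} - -90 = i \sqrt{215} \left(\left(-1339\right) \frac{1}{56}\right) + 90 = i \sqrt{215} \left(- \frac{1339}{56}\right) + 90 = - \frac{1339 i \sqrt{215}}{56} + 90 = 90 - \frac{1339 i \sqrt{215}}{56}$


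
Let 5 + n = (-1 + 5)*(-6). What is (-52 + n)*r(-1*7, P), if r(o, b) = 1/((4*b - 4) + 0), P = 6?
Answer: -81/20 ≈ -4.0500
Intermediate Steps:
r(o, b) = 1/(-4 + 4*b) (r(o, b) = 1/((-4 + 4*b) + 0) = 1/(-4 + 4*b))
n = -29 (n = -5 + (-1 + 5)*(-6) = -5 + 4*(-6) = -5 - 24 = -29)
(-52 + n)*r(-1*7, P) = (-52 - 29)*(1/(4*(-1 + 6))) = -81/(4*5) = -81*1/20 = -81/20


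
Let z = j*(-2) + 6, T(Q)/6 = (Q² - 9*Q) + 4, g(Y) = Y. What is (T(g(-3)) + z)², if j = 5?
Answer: 55696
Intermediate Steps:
T(Q) = 24 - 54*Q + 6*Q² (T(Q) = 6*((Q² - 9*Q) + 4) = 6*(4 + Q² - 9*Q) = 24 - 54*Q + 6*Q²)
z = -4 (z = 5*(-2) + 6 = -10 + 6 = -4)
(T(g(-3)) + z)² = ((24 - 54*(-3) + 6*(-3)²) - 4)² = ((24 + 162 + 6*9) - 4)² = ((24 + 162 + 54) - 4)² = (240 - 4)² = 236² = 55696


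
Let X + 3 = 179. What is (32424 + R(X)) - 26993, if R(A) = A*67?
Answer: 17223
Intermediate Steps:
X = 176 (X = -3 + 179 = 176)
R(A) = 67*A
(32424 + R(X)) - 26993 = (32424 + 67*176) - 26993 = (32424 + 11792) - 26993 = 44216 - 26993 = 17223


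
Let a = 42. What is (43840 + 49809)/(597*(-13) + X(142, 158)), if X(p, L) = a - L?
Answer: -93649/7877 ≈ -11.889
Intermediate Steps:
X(p, L) = 42 - L
(43840 + 49809)/(597*(-13) + X(142, 158)) = (43840 + 49809)/(597*(-13) + (42 - 1*158)) = 93649/(-7761 + (42 - 158)) = 93649/(-7761 - 116) = 93649/(-7877) = 93649*(-1/7877) = -93649/7877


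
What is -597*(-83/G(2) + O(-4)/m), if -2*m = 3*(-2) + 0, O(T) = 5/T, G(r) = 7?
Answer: 205169/28 ≈ 7327.5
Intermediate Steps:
m = 3 (m = -(3*(-2) + 0)/2 = -(-6 + 0)/2 = -1/2*(-6) = 3)
-597*(-83/G(2) + O(-4)/m) = -597*(-83/7 + (5/(-4))/3) = -597*(-83*1/7 + (5*(-1/4))*(1/3)) = -597*(-83/7 - 5/4*1/3) = -597*(-83/7 - 5/12) = -597*(-1031/84) = 205169/28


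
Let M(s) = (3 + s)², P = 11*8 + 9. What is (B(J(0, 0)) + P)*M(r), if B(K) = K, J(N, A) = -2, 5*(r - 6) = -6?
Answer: 28899/5 ≈ 5779.8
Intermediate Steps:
r = 24/5 (r = 6 + (⅕)*(-6) = 6 - 6/5 = 24/5 ≈ 4.8000)
P = 97 (P = 88 + 9 = 97)
(B(J(0, 0)) + P)*M(r) = (-2 + 97)*(3 + 24/5)² = 95*(39/5)² = 95*(1521/25) = 28899/5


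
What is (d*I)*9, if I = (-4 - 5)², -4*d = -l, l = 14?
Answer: 5103/2 ≈ 2551.5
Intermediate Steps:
d = 7/2 (d = -(-1)*14/4 = -¼*(-14) = 7/2 ≈ 3.5000)
I = 81 (I = (-9)² = 81)
(d*I)*9 = ((7/2)*81)*9 = (567/2)*9 = 5103/2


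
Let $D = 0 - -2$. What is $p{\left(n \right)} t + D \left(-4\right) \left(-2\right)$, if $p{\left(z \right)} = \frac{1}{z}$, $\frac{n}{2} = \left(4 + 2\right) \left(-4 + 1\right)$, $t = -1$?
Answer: $\frac{577}{36} \approx 16.028$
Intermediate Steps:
$n = -36$ ($n = 2 \left(4 + 2\right) \left(-4 + 1\right) = 2 \cdot 6 \left(-3\right) = 2 \left(-18\right) = -36$)
$D = 2$ ($D = 0 + 2 = 2$)
$p{\left(n \right)} t + D \left(-4\right) \left(-2\right) = \frac{1}{-36} \left(-1\right) + 2 \left(-4\right) \left(-2\right) = \left(- \frac{1}{36}\right) \left(-1\right) - -16 = \frac{1}{36} + 16 = \frac{577}{36}$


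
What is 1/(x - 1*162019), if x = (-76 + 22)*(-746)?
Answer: -1/121735 ≈ -8.2146e-6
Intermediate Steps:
x = 40284 (x = -54*(-746) = 40284)
1/(x - 1*162019) = 1/(40284 - 1*162019) = 1/(40284 - 162019) = 1/(-121735) = -1/121735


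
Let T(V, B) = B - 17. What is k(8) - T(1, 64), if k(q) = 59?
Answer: 12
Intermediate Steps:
T(V, B) = -17 + B
k(8) - T(1, 64) = 59 - (-17 + 64) = 59 - 1*47 = 59 - 47 = 12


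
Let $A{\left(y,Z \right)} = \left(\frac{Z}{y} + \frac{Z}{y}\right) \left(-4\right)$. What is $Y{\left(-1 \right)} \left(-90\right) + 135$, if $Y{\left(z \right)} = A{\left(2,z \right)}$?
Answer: $-225$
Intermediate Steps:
$A{\left(y,Z \right)} = - \frac{8 Z}{y}$ ($A{\left(y,Z \right)} = \frac{2 Z}{y} \left(-4\right) = - \frac{8 Z}{y}$)
$Y{\left(z \right)} = - 4 z$ ($Y{\left(z \right)} = - \frac{8 z}{2} = \left(-8\right) z \frac{1}{2} = - 4 z$)
$Y{\left(-1 \right)} \left(-90\right) + 135 = \left(-4\right) \left(-1\right) \left(-90\right) + 135 = 4 \left(-90\right) + 135 = -360 + 135 = -225$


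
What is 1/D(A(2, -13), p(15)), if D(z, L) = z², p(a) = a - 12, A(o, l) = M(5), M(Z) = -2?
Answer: ¼ ≈ 0.25000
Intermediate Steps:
A(o, l) = -2
p(a) = -12 + a
1/D(A(2, -13), p(15)) = 1/((-2)²) = 1/4 = ¼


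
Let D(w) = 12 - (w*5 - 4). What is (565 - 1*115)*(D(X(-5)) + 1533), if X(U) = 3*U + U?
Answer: 742050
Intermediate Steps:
X(U) = 4*U
D(w) = 16 - 5*w (D(w) = 12 - (5*w - 4) = 12 - (-4 + 5*w) = 12 + (4 - 5*w) = 16 - 5*w)
(565 - 1*115)*(D(X(-5)) + 1533) = (565 - 1*115)*((16 - 20*(-5)) + 1533) = (565 - 115)*((16 - 5*(-20)) + 1533) = 450*((16 + 100) + 1533) = 450*(116 + 1533) = 450*1649 = 742050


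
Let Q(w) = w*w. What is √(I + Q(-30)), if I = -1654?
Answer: I*√754 ≈ 27.459*I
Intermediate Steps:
Q(w) = w²
√(I + Q(-30)) = √(-1654 + (-30)²) = √(-1654 + 900) = √(-754) = I*√754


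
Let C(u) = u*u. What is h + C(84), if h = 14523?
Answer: 21579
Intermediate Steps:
C(u) = u**2
h + C(84) = 14523 + 84**2 = 14523 + 7056 = 21579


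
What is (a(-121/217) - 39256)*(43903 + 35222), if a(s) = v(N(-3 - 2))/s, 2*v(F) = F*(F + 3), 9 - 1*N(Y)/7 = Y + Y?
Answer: -531128461500/121 ≈ -4.3895e+9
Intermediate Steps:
N(Y) = 63 - 14*Y (N(Y) = 63 - 7*(Y + Y) = 63 - 14*Y)
v(F) = F*(3 + F)/2 (v(F) = (F*(F + 3))/2 = (F*(3 + F))/2 = F*(3 + F)/2)
a(s) = 9044/s (a(s) = ((63 - 14*(-3 - 2))*(3 + (63 - 14*(-3 - 2)))/2)/s = ((63 - 14*(-5))*(3 + (63 - 14*(-5)))/2)/s = ((63 + 70)*(3 + (63 + 70))/2)/s = ((½)*133*(3 + 133))/s = ((½)*133*136)/s = 9044/s)
(a(-121/217) - 39256)*(43903 + 35222) = (9044/((-121/217)) - 39256)*(43903 + 35222) = (9044/((-121*1/217)) - 39256)*79125 = (9044/(-121/217) - 39256)*79125 = (9044*(-217/121) - 39256)*79125 = (-1962548/121 - 39256)*79125 = -6712524/121*79125 = -531128461500/121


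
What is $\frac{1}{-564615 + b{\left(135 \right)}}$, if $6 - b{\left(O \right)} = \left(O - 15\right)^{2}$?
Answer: $- \frac{1}{579009} \approx -1.7271 \cdot 10^{-6}$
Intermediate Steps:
$b{\left(O \right)} = 6 - \left(-15 + O\right)^{2}$ ($b{\left(O \right)} = 6 - \left(O - 15\right)^{2} = 6 - \left(-15 + O\right)^{2}$)
$\frac{1}{-564615 + b{\left(135 \right)}} = \frac{1}{-564615 + \left(6 - \left(-15 + 135\right)^{2}\right)} = \frac{1}{-564615 + \left(6 - 120^{2}\right)} = \frac{1}{-564615 + \left(6 - 14400\right)} = \frac{1}{-564615 - 14394} = \frac{1}{-579009} = - \frac{1}{579009}$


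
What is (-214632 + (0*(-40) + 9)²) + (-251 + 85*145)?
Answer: -202477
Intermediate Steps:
(-214632 + (0*(-40) + 9)²) + (-251 + 85*145) = (-214632 + (0 + 9)²) + (-251 + 12325) = (-214632 + 9²) + 12074 = (-214632 + 81) + 12074 = -214551 + 12074 = -202477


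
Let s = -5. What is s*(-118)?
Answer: 590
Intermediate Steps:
s*(-118) = -5*(-118) = 590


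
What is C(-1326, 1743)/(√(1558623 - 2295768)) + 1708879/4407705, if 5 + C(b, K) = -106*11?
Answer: 1708879/4407705 + 1171*I*√81905/245715 ≈ 0.3877 + 1.3639*I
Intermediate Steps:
C(b, K) = -1171 (C(b, K) = -5 - 106*11 = -5 - 1166 = -1171)
C(-1326, 1743)/(√(1558623 - 2295768)) + 1708879/4407705 = -1171/√(1558623 - 2295768) + 1708879/4407705 = -1171*(-I*√81905/245715) + 1708879*(1/4407705) = -1171*(-I*√81905/245715) + 1708879/4407705 = -(-1171)*I*√81905/245715 + 1708879/4407705 = 1171*I*√81905/245715 + 1708879/4407705 = 1708879/4407705 + 1171*I*√81905/245715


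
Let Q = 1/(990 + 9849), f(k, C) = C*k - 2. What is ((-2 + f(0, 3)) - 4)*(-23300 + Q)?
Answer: 2020389592/10839 ≈ 1.8640e+5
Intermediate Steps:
f(k, C) = -2 + C*k
Q = 1/10839 ≈ 9.2259e-5
((-2 + f(0, 3)) - 4)*(-23300 + Q) = ((-2 + (-2 + 3*0)) - 4)*(-23300 + 1/10839) = ((-2 + (-2 + 0)) - 4)*(-252548699/10839) = ((-2 - 2) - 4)*(-252548699/10839) = (-4 - 4)*(-252548699/10839) = -8*(-252548699/10839) = 2020389592/10839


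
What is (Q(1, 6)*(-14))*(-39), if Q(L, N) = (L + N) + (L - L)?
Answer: 3822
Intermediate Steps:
Q(L, N) = L + N (Q(L, N) = (L + N) + 0 = L + N)
(Q(1, 6)*(-14))*(-39) = ((1 + 6)*(-14))*(-39) = (7*(-14))*(-39) = -98*(-39) = 3822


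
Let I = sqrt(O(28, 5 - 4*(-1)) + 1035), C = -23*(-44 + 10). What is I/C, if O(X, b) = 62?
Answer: sqrt(1097)/782 ≈ 0.042354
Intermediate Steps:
C = 782 (C = -23*(-34) = 782)
I = sqrt(1097) (I = sqrt(62 + 1035) = sqrt(1097) ≈ 33.121)
I/C = sqrt(1097)/782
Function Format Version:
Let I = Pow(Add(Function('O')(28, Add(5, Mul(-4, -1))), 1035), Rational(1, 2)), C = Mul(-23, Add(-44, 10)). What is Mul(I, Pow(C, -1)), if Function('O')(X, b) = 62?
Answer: Mul(Rational(1, 782), Pow(1097, Rational(1, 2))) ≈ 0.042354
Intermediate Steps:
C = 782 (C = Mul(-23, -34) = 782)
I = Pow(1097, Rational(1, 2)) (I = Pow(Add(62, 1035), Rational(1, 2)) = Pow(1097, Rational(1, 2)) ≈ 33.121)
Mul(I, Pow(C, -1)) = Mul(Pow(1097, Rational(1, 2)), Pow(782, -1)) = Mul(Pow(1097, Rational(1, 2)), Rational(1, 782)) = Mul(Rational(1, 782), Pow(1097, Rational(1, 2)))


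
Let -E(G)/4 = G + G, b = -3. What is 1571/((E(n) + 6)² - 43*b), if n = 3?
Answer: 1571/453 ≈ 3.4680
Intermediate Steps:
E(G) = -8*G (E(G) = -4*(G + G) = -8*G)
1571/((E(n) + 6)² - 43*b) = 1571/((-8*3 + 6)² - 43*(-3)) = 1571/((-24 + 6)² + 129) = 1571/((-18)² + 129) = 1571/(324 + 129) = 1571/453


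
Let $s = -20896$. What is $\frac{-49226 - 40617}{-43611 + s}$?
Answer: $\frac{89843}{64507} \approx 1.3928$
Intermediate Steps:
$\frac{-49226 - 40617}{-43611 + s} = \frac{-49226 - 40617}{-43611 - 20896} = - \frac{89843}{-64507} = \left(-89843\right) \left(- \frac{1}{64507}\right) = \frac{89843}{64507}$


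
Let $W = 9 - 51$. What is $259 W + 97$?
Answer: $-10781$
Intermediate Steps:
$W = -42$ ($W = 9 - 51 = -42$)
$259 W + 97 = 259 \left(-42\right) + 97 = -10878 + 97 = -10781$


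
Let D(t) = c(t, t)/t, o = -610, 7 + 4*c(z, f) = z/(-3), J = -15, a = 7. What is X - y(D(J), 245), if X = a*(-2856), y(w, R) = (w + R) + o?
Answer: -588811/30 ≈ -19627.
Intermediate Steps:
c(z, f) = -7/4 - z/12 (c(z, f) = -7/4 + (z/(-3))/4 = -7/4 + (z*(-⅓))/4 = -7/4 + (-z/3)/4 = -7/4 - z/12)
D(t) = (-7/4 - t/12)/t
y(w, R) = -610 + R + w (y(w, R) = (w + R) - 610 = (R + w) - 610 = -610 + R + w)
X = -19992 (X = 7*(-2856) = -19992)
X - y(D(J), 245) = -19992 - (-610 + 245 + (1/12)*(-21 - 1*(-15))/(-15)) = -19992 - (-610 + 245 + (1/12)*(-1/15)*(-21 + 15)) = -19992 - (-610 + 245 + (1/12)*(-1/15)*(-6)) = -19992 - (-610 + 245 + 1/30) = -19992 - 1*(-10949/30) = -19992 + 10949/30 = -588811/30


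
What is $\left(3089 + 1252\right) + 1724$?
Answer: $6065$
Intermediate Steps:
$\left(3089 + 1252\right) + 1724 = 4341 + 1724 = 6065$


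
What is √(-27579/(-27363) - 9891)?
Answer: I*√822774562778/9121 ≈ 99.448*I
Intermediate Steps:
√(-27579/(-27363) - 9891) = √(-27579*(-1/27363) - 9891) = √(9193/9121 - 9891) = √(-90206618/9121) = I*√822774562778/9121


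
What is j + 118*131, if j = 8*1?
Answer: 15466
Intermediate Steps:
j = 8
j + 118*131 = 8 + 118*131 = 8 + 15458 = 15466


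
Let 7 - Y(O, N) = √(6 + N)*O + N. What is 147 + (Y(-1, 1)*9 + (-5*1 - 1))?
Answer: 195 + 9*√7 ≈ 218.81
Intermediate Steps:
Y(O, N) = 7 - N - O*√(6 + N) (Y(O, N) = 7 - (√(6 + N)*O + N) = 7 - (O*√(6 + N) + N) = 7 - (N + O*√(6 + N)) = 7 + (-N - O*√(6 + N)) = 7 - N - O*√(6 + N))
147 + (Y(-1, 1)*9 + (-5*1 - 1)) = 147 + ((7 - 1*1 - 1*(-1)*√(6 + 1))*9 + (-5*1 - 1)) = 147 + ((7 - 1 - 1*(-1)*√7)*9 + (-5 - 1)) = 147 + ((7 - 1 + √7)*9 - 6) = 147 + ((6 + √7)*9 - 6) = 147 + ((54 + 9*√7) - 6) = 147 + (48 + 9*√7) = 195 + 9*√7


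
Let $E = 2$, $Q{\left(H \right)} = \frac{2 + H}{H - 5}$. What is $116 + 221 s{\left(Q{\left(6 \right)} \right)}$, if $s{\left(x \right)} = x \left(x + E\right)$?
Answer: $17796$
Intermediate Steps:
$Q{\left(H \right)} = \frac{2 + H}{-5 + H}$
$s{\left(x \right)} = x \left(2 + x\right)$ ($s{\left(x \right)} = x \left(x + 2\right) = x \left(2 + x\right)$)
$116 + 221 s{\left(Q{\left(6 \right)} \right)} = 116 + 221 \frac{2 + 6}{-5 + 6} \left(2 + \frac{2 + 6}{-5 + 6}\right) = 116 + 221 \cdot 1^{-1} \cdot 8 \left(2 + 1^{-1} \cdot 8\right) = 116 + 221 \cdot 1 \cdot 8 \left(2 + 1 \cdot 8\right) = 116 + 221 \cdot 8 \left(2 + 8\right) = 116 + 221 \cdot 8 \cdot 10 = 116 + 221 \cdot 80 = 116 + 17680 = 17796$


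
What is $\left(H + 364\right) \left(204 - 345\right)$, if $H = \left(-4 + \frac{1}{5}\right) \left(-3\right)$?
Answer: $- \frac{264657}{5} \approx -52931.0$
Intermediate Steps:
$H = \frac{57}{5}$ ($H = \left(-4 + \frac{1}{5}\right) \left(-3\right) = \left(- \frac{19}{5}\right) \left(-3\right) = \frac{57}{5} \approx 11.4$)
$\left(H + 364\right) \left(204 - 345\right) = \left(\frac{57}{5} + 364\right) \left(204 - 345\right) = \frac{1877}{5} \left(-141\right) = - \frac{264657}{5}$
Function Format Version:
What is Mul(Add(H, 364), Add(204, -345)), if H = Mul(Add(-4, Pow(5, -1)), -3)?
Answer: Rational(-264657, 5) ≈ -52931.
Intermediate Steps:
H = Rational(57, 5) (H = Mul(Add(-4, Rational(1, 5)), -3) = Mul(Rational(-19, 5), -3) = Rational(57, 5) ≈ 11.400)
Mul(Add(H, 364), Add(204, -345)) = Mul(Add(Rational(57, 5), 364), Add(204, -345)) = Mul(Rational(1877, 5), -141) = Rational(-264657, 5)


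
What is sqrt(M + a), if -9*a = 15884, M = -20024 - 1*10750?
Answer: 5*I*sqrt(11714)/3 ≈ 180.39*I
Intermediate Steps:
M = -30774 (M = -20024 - 10750 = -30774)
a = -15884/9 (a = -1/9*15884 = -15884/9 ≈ -1764.9)
sqrt(M + a) = sqrt(-30774 - 15884/9) = sqrt(-292850/9) = 5*I*sqrt(11714)/3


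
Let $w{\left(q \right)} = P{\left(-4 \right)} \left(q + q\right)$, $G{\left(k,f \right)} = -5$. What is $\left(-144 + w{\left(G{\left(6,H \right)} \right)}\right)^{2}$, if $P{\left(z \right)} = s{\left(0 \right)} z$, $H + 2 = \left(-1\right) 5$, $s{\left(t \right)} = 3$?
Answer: $576$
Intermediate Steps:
$H = -7$ ($H = -2 - 5 = -7$)
$P{\left(z \right)} = 3 z$
$w{\left(q \right)} = - 24 q$ ($w{\left(q \right)} = 3 \left(-4\right) \left(q + q\right) = - 12 \cdot 2 q = - 24 q$)
$\left(-144 + w{\left(G{\left(6,H \right)} \right)}\right)^{2} = \left(-144 - -120\right)^{2} = \left(-144 + 120\right)^{2} = \left(-24\right)^{2} = 576$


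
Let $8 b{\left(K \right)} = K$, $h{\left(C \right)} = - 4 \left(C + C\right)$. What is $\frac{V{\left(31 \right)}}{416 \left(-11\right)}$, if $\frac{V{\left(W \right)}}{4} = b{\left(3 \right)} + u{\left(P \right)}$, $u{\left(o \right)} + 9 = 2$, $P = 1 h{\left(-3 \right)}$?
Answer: $\frac{53}{9152} \approx 0.0057911$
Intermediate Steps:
$h{\left(C \right)} = - 8 C$ ($h{\left(C \right)} = - 4 \cdot 2 C = - 8 C$)
$b{\left(K \right)} = \frac{K}{8}$
$P = 24$ ($P = 1 \left(\left(-8\right) \left(-3\right)\right) = 1 \cdot 24 = 24$)
$u{\left(o \right)} = -7$ ($u{\left(o \right)} = -9 + 2 = -7$)
$V{\left(W \right)} = - \frac{53}{2}$ ($V{\left(W \right)} = 4 \left(\frac{1}{8} \cdot 3 - 7\right) = 4 \left(\frac{3}{8} - 7\right) = 4 \left(- \frac{53}{8}\right) = - \frac{53}{2}$)
$\frac{V{\left(31 \right)}}{416 \left(-11\right)} = - \frac{53}{2 \cdot 416 \left(-11\right)} = - \frac{53}{2 \left(-4576\right)} = \left(- \frac{53}{2}\right) \left(- \frac{1}{4576}\right) = \frac{53}{9152}$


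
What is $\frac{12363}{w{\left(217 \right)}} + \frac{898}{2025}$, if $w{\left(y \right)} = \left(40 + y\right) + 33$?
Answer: $\frac{5059099}{117450} \approx 43.074$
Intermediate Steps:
$w{\left(y \right)} = 73 + y$
$\frac{12363}{w{\left(217 \right)}} + \frac{898}{2025} = \frac{12363}{73 + 217} + \frac{898}{2025} = \frac{12363}{290} + 898 \cdot \frac{1}{2025} = 12363 \cdot \frac{1}{290} + \frac{898}{2025} = \frac{12363}{290} + \frac{898}{2025} = \frac{5059099}{117450}$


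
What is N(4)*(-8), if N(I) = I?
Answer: -32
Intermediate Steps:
N(4)*(-8) = 4*(-8) = -32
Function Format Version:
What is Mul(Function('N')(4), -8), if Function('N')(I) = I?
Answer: -32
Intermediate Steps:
Mul(Function('N')(4), -8) = Mul(4, -8) = -32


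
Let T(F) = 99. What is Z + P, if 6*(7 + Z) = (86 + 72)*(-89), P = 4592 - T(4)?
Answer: 6427/3 ≈ 2142.3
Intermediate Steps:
P = 4493 (P = 4592 - 1*99 = 4592 - 99 = 4493)
Z = -7052/3 (Z = -7 + ((86 + 72)*(-89))/6 = -7 + (158*(-89))/6 = -7 + (1/6)*(-14062) = -7 - 7031/3 = -7052/3 ≈ -2350.7)
Z + P = -7052/3 + 4493 = 6427/3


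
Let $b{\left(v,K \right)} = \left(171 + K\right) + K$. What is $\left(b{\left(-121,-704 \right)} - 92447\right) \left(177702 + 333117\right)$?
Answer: $-47855567196$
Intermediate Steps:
$b{\left(v,K \right)} = 171 + 2 K$
$\left(b{\left(-121,-704 \right)} - 92447\right) \left(177702 + 333117\right) = \left(\left(171 + 2 \left(-704\right)\right) - 92447\right) \left(177702 + 333117\right) = \left(\left(171 - 1408\right) - 92447\right) 510819 = \left(-1237 - 92447\right) 510819 = \left(-93684\right) 510819 = -47855567196$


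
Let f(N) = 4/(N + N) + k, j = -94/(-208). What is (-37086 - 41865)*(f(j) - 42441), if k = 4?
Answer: 157454426781/47 ≈ 3.3501e+9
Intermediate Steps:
j = 47/104 (j = -94*(-1)/208 = -1*(-47/104) = 47/104 ≈ 0.45192)
f(N) = 4 + 2/N (f(N) = 4/(N + N) + 4 = 4/(2*N) + 4 = (1/(2*N))*4 + 4 = 2/N + 4 = 4 + 2/N)
(-37086 - 41865)*(f(j) - 42441) = (-37086 - 41865)*((4 + 2/(47/104)) - 42441) = -78951*((4 + 2*(104/47)) - 42441) = -78951*((4 + 208/47) - 42441) = -78951*(396/47 - 42441) = -78951*(-1994331/47) = 157454426781/47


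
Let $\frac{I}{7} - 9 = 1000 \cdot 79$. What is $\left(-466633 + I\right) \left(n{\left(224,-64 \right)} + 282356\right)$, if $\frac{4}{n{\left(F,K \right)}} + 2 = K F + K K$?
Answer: $\frac{41657677581940}{1707} \approx 2.4404 \cdot 10^{10}$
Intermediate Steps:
$I = 553063$ ($I = 63 + 7 \cdot 1000 \cdot 79 = 63 + 7 \cdot 79000 = 63 + 553000 = 553063$)
$n{\left(F,K \right)} = \frac{4}{-2 + K^{2} + F K}$ ($n{\left(F,K \right)} = \frac{4}{-2 + \left(K F + K K\right)} = \frac{4}{-2 + \left(F K + K^{2}\right)} = \frac{4}{-2 + \left(K^{2} + F K\right)} = \frac{4}{-2 + K^{2} + F K}$)
$\left(-466633 + I\right) \left(n{\left(224,-64 \right)} + 282356\right) = \left(-466633 + 553063\right) \left(\frac{4}{-2 + \left(-64\right)^{2} + 224 \left(-64\right)} + 282356\right) = 86430 \left(\frac{4}{-2 + 4096 - 14336} + 282356\right) = 86430 \left(\frac{4}{-10242} + 282356\right) = 86430 \left(4 \left(- \frac{1}{10242}\right) + 282356\right) = 86430 \left(- \frac{2}{5121} + 282356\right) = 86430 \cdot \frac{1445945074}{5121} = \frac{41657677581940}{1707}$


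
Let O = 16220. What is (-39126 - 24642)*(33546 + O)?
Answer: -3173478288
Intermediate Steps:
(-39126 - 24642)*(33546 + O) = (-39126 - 24642)*(33546 + 16220) = -63768*49766 = -3173478288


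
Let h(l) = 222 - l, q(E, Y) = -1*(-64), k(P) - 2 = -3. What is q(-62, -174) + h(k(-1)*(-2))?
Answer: 284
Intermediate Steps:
k(P) = -1 (k(P) = 2 - 3 = -1)
q(E, Y) = 64
q(-62, -174) + h(k(-1)*(-2)) = 64 + (222 - (-1)*(-2)) = 64 + (222 - 1*2) = 64 + (222 - 2) = 64 + 220 = 284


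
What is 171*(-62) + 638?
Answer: -9964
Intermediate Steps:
171*(-62) + 638 = -10602 + 638 = -9964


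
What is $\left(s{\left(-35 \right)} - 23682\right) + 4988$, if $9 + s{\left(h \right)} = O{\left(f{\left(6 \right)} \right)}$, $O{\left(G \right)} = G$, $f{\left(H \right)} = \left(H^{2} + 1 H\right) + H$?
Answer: $-18655$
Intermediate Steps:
$f{\left(H \right)} = H^{2} + 2 H$ ($f{\left(H \right)} = \left(H^{2} + H\right) + H = \left(H + H^{2}\right) + H = H^{2} + 2 H$)
$s{\left(h \right)} = 39$ ($s{\left(h \right)} = -9 + 6 \left(2 + 6\right) = -9 + 6 \cdot 8 = -9 + 48 = 39$)
$\left(s{\left(-35 \right)} - 23682\right) + 4988 = \left(39 - 23682\right) + 4988 = -23643 + 4988 = -18655$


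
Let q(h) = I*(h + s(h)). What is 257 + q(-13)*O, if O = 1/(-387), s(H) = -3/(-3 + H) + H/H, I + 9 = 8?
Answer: 176795/688 ≈ 256.97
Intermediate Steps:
I = -1 (I = -9 + 8 = -1)
s(H) = 1 - 3/(-3 + H) (s(H) = -3/(-3 + H) + 1 = 1 - 3/(-3 + H))
q(h) = -h - (-6 + h)/(-3 + h) (q(h) = -(h + (-6 + h)/(-3 + h)) = -h - (-6 + h)/(-3 + h))
O = -1/387 ≈ -0.0025840
257 + q(-13)*O = 257 + ((6 - 1*(-13) - 1*(-13)*(-3 - 13))/(-3 - 13))*(-1/387) = 257 + ((6 + 13 - 1*(-13)*(-16))/(-16))*(-1/387) = 257 - (6 + 13 - 208)/16*(-1/387) = 257 - 1/16*(-189)*(-1/387) = 257 + (189/16)*(-1/387) = 257 - 21/688 = 176795/688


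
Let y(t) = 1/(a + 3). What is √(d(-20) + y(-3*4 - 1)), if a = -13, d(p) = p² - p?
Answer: √41990/10 ≈ 20.491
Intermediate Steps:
y(t) = -⅒ (y(t) = 1/(-13 + 3) = 1/(-10) = -⅒)
√(d(-20) + y(-3*4 - 1)) = √(-20*(-1 - 20) - ⅒) = √(-20*(-21) - ⅒) = √(420 - ⅒) = √(4199/10) = √41990/10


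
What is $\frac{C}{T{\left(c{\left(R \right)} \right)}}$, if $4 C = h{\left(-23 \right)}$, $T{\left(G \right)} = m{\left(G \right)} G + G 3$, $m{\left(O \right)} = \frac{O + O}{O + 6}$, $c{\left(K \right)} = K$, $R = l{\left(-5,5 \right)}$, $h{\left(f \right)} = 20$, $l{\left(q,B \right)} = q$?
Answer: $\frac{1}{7} \approx 0.14286$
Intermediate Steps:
$R = -5$
$m{\left(O \right)} = \frac{2 O}{6 + O}$
$T{\left(G \right)} = 3 G + \frac{2 G^{2}}{6 + G}$ ($T{\left(G \right)} = \frac{2 G}{6 + G} G + G 3 = \frac{2 G^{2}}{6 + G} + 3 G = 3 G + \frac{2 G^{2}}{6 + G}$)
$C = 5$ ($C = \frac{1}{4} \cdot 20 = 5$)
$\frac{C}{T{\left(c{\left(R \right)} \right)}} = \frac{5}{\left(-5\right) \frac{1}{6 - 5} \left(18 + 5 \left(-5\right)\right)} = \frac{5}{\left(-5\right) 1^{-1} \left(18 - 25\right)} = \frac{5}{\left(-5\right) 1 \left(-7\right)} = \frac{5}{35} = 5 \cdot \frac{1}{35} = \frac{1}{7}$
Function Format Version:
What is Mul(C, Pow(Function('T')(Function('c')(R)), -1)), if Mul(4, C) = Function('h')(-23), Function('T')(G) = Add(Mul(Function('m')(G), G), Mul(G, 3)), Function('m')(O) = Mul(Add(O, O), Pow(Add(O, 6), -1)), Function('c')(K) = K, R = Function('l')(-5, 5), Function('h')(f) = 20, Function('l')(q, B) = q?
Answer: Rational(1, 7) ≈ 0.14286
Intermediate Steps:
R = -5
Function('m')(O) = Mul(2, O, Pow(Add(6, O), -1)) (Function('m')(O) = Mul(Mul(2, O), Pow(Add(6, O), -1)) = Mul(2, O, Pow(Add(6, O), -1)))
Function('T')(G) = Add(Mul(3, G), Mul(2, Pow(G, 2), Pow(Add(6, G), -1))) (Function('T')(G) = Add(Mul(Mul(2, G, Pow(Add(6, G), -1)), G), Mul(G, 3)) = Add(Mul(2, Pow(G, 2), Pow(Add(6, G), -1)), Mul(3, G)) = Add(Mul(3, G), Mul(2, Pow(G, 2), Pow(Add(6, G), -1))))
C = 5 (C = Mul(Rational(1, 4), 20) = 5)
Mul(C, Pow(Function('T')(Function('c')(R)), -1)) = Mul(5, Pow(Mul(-5, Pow(Add(6, -5), -1), Add(18, Mul(5, -5))), -1)) = Mul(5, Pow(Mul(-5, Pow(1, -1), Add(18, -25)), -1)) = Mul(5, Pow(Mul(-5, 1, -7), -1)) = Mul(5, Pow(35, -1)) = Mul(5, Rational(1, 35)) = Rational(1, 7)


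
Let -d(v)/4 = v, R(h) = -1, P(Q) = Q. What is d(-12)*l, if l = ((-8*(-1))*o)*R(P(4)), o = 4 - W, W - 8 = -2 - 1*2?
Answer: 0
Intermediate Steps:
W = 4 (W = 8 + (-2 - 1*2) = 8 + (-2 - 2) = 8 - 4 = 4)
o = 0 (o = 4 - 1*4 = 4 - 4 = 0)
d(v) = -4*v
l = 0 (l = (-8*(-1)*0)*(-1) = (8*0)*(-1) = 0*(-1) = 0)
d(-12)*l = -4*(-12)*0 = 48*0 = 0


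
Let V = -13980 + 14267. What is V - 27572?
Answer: -27285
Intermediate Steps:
V = 287
V - 27572 = 287 - 27572 = -27285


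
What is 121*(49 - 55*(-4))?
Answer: 32549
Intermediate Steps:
121*(49 - 55*(-4)) = 121*(49 + 220) = 121*269 = 32549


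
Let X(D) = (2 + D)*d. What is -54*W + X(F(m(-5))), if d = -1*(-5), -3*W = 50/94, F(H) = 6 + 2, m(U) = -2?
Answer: 2800/47 ≈ 59.574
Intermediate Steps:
F(H) = 8
W = -25/141 (W = -50/(3*94) = -1/3*25/47 = -25/141 ≈ -0.17730)
d = 5
X(D) = 10 + 5*D (X(D) = (2 + D)*5 = 10 + 5*D)
-54*W + X(F(m(-5))) = -54*(-25/141) + (10 + 5*8) = 450/47 + (10 + 40) = 450/47 + 50 = 2800/47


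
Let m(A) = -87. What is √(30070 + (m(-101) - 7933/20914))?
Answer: √13114260247506/20914 ≈ 173.15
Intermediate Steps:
√(30070 + (m(-101) - 7933/20914)) = √(30070 + (-87 - 7933/20914)) = √(30070 - 1827451/20914) = √(627056529/20914) = √13114260247506/20914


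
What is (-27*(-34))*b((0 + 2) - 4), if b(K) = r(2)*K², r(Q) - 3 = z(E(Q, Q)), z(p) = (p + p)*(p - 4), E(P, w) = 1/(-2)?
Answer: 27540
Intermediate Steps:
E(P, w) = -½
z(p) = 2*p*(-4 + p) (z(p) = (2*p)*(-4 + p) = 2*p*(-4 + p))
r(Q) = 15/2 (r(Q) = 3 + 2*(-½)*(-4 - ½) = 3 + 2*(-½)*(-9/2) = 3 + 9/2 = 15/2)
b(K) = 15*K²/2
(-27*(-34))*b((0 + 2) - 4) = (-27*(-34))*(15*((0 + 2) - 4)²/2) = 918*(15*(2 - 4)²/2) = 918*((15/2)*(-2)²) = 918*((15/2)*4) = 918*30 = 27540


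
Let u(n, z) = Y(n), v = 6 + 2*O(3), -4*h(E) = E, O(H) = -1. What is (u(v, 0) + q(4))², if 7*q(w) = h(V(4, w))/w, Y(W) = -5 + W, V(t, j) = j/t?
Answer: 12769/12544 ≈ 1.0179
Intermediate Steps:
h(E) = -E/4
v = 4 (v = 6 + 2*(-1) = 6 - 2 = 4)
q(w) = -1/112 (q(w) = ((-w/(4*4))/w)/7 = ((-w/16)/w)/7 = (⅐)*(-1/16) = -1/112)
u(n, z) = -5 + n
(u(v, 0) + q(4))² = ((-5 + 4) - 1/112)² = (-1 - 1/112)² = (-113/112)² = 12769/12544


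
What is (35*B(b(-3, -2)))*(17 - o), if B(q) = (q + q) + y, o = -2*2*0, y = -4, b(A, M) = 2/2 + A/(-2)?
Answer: 595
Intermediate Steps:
b(A, M) = 1 - A/2 (b(A, M) = 2*(½) + A*(-½) = 1 - A/2)
o = 0 (o = -4*0 = 0)
B(q) = -4 + 2*q (B(q) = (q + q) - 4 = 2*q - 4 = -4 + 2*q)
(35*B(b(-3, -2)))*(17 - o) = (35*(-4 + 2*(1 - ½*(-3))))*(17 - 1*0) = (35*(-4 + 2*(1 + 3/2)))*(17 + 0) = (35*(-4 + 2*(5/2)))*17 = (35*(-4 + 5))*17 = (35*1)*17 = 35*17 = 595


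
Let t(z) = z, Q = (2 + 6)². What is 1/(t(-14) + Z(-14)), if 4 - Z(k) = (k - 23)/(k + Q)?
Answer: -50/463 ≈ -0.10799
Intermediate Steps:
Q = 64 (Q = 8² = 64)
Z(k) = 4 - (-23 + k)/(64 + k) (Z(k) = 4 - (k - 23)/(k + 64) = 4 - (-23 + k)/(64 + k))
1/(t(-14) + Z(-14)) = 1/(-14 + 3*(93 - 14)/(64 - 14)) = 1/(-14 + 3*79/50) = 1/(-14 + 3*(1/50)*79) = 1/(-14 + 237/50) = 1/(-463/50) = -50/463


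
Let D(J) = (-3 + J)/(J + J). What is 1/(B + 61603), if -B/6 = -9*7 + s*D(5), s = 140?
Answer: 1/61813 ≈ 1.6178e-5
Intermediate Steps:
D(J) = (-3 + J)/(2*J) (D(J) = (-3 + J)/((2*J)) = (-3 + J)*(1/(2*J)) = (-3 + J)/(2*J))
B = 210 (B = -6*(-9*7 + 140*((1/2)*(-3 + 5)/5)) = -6*(-63 + 140*((1/2)*(1/5)*2)) = -6*(-63 + 140*(1/5)) = -6*(-63 + 28) = -6*(-35) = 210)
1/(B + 61603) = 1/(210 + 61603) = 1/61813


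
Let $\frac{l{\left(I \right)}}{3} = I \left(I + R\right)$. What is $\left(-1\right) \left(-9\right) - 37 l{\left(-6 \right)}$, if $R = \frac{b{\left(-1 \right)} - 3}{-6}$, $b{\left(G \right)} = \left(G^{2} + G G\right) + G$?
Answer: $-3765$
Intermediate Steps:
$b{\left(G \right)} = G + 2 G^{2}$ ($b{\left(G \right)} = \left(G^{2} + G^{2}\right) + G = 2 G^{2} + G = G + 2 G^{2}$)
$R = \frac{1}{3}$ ($R = \frac{- (1 + 2 \left(-1\right)) - 3}{-6} = \left(- (1 - 2) - 3\right) \left(- \frac{1}{6}\right) = \left(\left(-1\right) \left(-1\right) - 3\right) \left(- \frac{1}{6}\right) = \left(1 - 3\right) \left(- \frac{1}{6}\right) = \left(-2\right) \left(- \frac{1}{6}\right) = \frac{1}{3} \approx 0.33333$)
$l{\left(I \right)} = 3 I \left(\frac{1}{3} + I\right)$ ($l{\left(I \right)} = 3 I \left(I + \frac{1}{3}\right) = 3 I \left(\frac{1}{3} + I\right)$)
$\left(-1\right) \left(-9\right) - 37 l{\left(-6 \right)} = \left(-1\right) \left(-9\right) - 37 \left(- 6 \left(1 + 3 \left(-6\right)\right)\right) = 9 - 37 \left(- 6 \left(1 - 18\right)\right) = 9 - 37 \left(\left(-6\right) \left(-17\right)\right) = 9 - 3774 = -3765$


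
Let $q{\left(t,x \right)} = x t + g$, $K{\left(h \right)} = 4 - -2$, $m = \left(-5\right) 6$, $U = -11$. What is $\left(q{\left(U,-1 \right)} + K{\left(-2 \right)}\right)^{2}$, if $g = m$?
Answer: $169$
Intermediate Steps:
$m = -30$
$K{\left(h \right)} = 6$ ($K{\left(h \right)} = 4 + 2 = 6$)
$g = -30$
$q{\left(t,x \right)} = -30 + t x$ ($q{\left(t,x \right)} = x t - 30 = t x - 30 = -30 + t x$)
$\left(q{\left(U,-1 \right)} + K{\left(-2 \right)}\right)^{2} = \left(\left(-30 - -11\right) + 6\right)^{2} = \left(\left(-30 + 11\right) + 6\right)^{2} = \left(-19 + 6\right)^{2} = \left(-13\right)^{2} = 169$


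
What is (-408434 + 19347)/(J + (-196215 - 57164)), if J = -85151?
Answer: 389087/338530 ≈ 1.1493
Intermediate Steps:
(-408434 + 19347)/(J + (-196215 - 57164)) = (-408434 + 19347)/(-85151 + (-196215 - 57164)) = -389087/(-85151 - 253379) = -389087/(-338530) = -389087*(-1/338530) = 389087/338530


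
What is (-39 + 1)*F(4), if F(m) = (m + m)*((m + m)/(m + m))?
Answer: -304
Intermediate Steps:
F(m) = 2*m (F(m) = (2*m)*((2*m)/((2*m))) = (2*m)*((2*m)*(1/(2*m))) = (2*m)*1 = 2*m)
(-39 + 1)*F(4) = (-39 + 1)*(2*4) = -38*8 = -304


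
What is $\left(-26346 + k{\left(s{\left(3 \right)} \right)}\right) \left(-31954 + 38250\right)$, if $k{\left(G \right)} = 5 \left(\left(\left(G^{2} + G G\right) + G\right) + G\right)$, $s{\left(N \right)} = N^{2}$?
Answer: $-160208016$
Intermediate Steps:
$k{\left(G \right)} = 10 G + 10 G^{2}$ ($k{\left(G \right)} = 5 \left(\left(\left(G^{2} + G^{2}\right) + G\right) + G\right) = 5 \left(\left(2 G^{2} + G\right) + G\right) = 5 \left(\left(G + 2 G^{2}\right) + G\right) = 5 \left(2 G + 2 G^{2}\right) = 10 G + 10 G^{2}$)
$\left(-26346 + k{\left(s{\left(3 \right)} \right)}\right) \left(-31954 + 38250\right) = \left(-26346 + 10 \cdot 3^{2} \left(1 + 3^{2}\right)\right) \left(-31954 + 38250\right) = \left(-26346 + 10 \cdot 9 \left(1 + 9\right)\right) 6296 = \left(-26346 + 10 \cdot 9 \cdot 10\right) 6296 = \left(-26346 + 900\right) 6296 = \left(-25446\right) 6296 = -160208016$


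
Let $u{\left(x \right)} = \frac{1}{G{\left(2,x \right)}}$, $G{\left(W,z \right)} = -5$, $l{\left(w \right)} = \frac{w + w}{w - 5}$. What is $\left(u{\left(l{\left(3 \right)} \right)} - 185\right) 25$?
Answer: $-4630$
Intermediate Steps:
$l{\left(w \right)} = \frac{2 w}{-5 + w}$
$u{\left(x \right)} = - \frac{1}{5}$ ($u{\left(x \right)} = \frac{1}{-5} = - \frac{1}{5}$)
$\left(u{\left(l{\left(3 \right)} \right)} - 185\right) 25 = \left(- \frac{1}{5} - 185\right) 25 = \left(- \frac{926}{5}\right) 25 = -4630$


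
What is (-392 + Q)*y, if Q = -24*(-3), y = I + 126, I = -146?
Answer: 6400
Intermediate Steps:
y = -20 (y = -146 + 126 = -20)
Q = 72
(-392 + Q)*y = (-392 + 72)*(-20) = -320*(-20) = 6400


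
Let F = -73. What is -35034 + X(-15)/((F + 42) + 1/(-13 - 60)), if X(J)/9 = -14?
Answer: -39653889/1132 ≈ -35030.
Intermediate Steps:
X(J) = -126 (X(J) = 9*(-14) = -126)
-35034 + X(-15)/((F + 42) + 1/(-13 - 60)) = -35034 - 126/((-73 + 42) + 1/(-13 - 60)) = -35034 - 126/(-31 + 1/(-73)) = -35034 - 126/(-31 - 1/73) = -35034 - 126/(-2264/73) = -35034 - 73/2264*(-126) = -35034 + 4599/1132 = -39653889/1132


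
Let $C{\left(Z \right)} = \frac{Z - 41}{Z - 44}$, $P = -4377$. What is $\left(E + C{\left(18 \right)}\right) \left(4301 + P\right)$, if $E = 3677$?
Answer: $- \frac{3633750}{13} \approx -2.7952 \cdot 10^{5}$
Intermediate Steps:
$C{\left(Z \right)} = \frac{-41 + Z}{-44 + Z}$
$\left(E + C{\left(18 \right)}\right) \left(4301 + P\right) = \left(3677 + \frac{-41 + 18}{-44 + 18}\right) \left(4301 - 4377\right) = \left(3677 + \frac{1}{-26} \left(-23\right)\right) \left(-76\right) = \left(3677 - - \frac{23}{26}\right) \left(-76\right) = \left(3677 + \frac{23}{26}\right) \left(-76\right) = \frac{95625}{26} \left(-76\right) = - \frac{3633750}{13}$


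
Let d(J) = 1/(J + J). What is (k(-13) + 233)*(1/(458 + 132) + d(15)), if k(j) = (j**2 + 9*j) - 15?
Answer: 558/59 ≈ 9.4576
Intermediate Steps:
k(j) = -15 + j**2 + 9*j
d(J) = 1/(2*J)
(k(-13) + 233)*(1/(458 + 132) + d(15)) = ((-15 + (-13)**2 + 9*(-13)) + 233)*(1/(458 + 132) + (1/2)/15) = ((-15 + 169 - 117) + 233)*(1/590 + (1/2)*(1/15)) = (37 + 233)*(1/590 + 1/30) = 270*(31/885) = 558/59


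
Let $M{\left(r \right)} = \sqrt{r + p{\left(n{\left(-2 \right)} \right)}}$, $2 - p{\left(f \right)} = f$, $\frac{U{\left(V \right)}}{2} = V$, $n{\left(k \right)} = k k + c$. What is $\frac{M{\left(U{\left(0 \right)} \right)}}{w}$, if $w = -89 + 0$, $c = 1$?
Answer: $- \frac{i \sqrt{3}}{89} \approx - 0.019461 i$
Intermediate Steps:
$n{\left(k \right)} = 1 + k^{2}$ ($n{\left(k \right)} = k k + 1 = k^{2} + 1 = 1 + k^{2}$)
$U{\left(V \right)} = 2 V$
$w = -89$
$p{\left(f \right)} = 2 - f$
$M{\left(r \right)} = \sqrt{-3 + r}$ ($M{\left(r \right)} = \sqrt{r + \left(2 - \left(1 + \left(-2\right)^{2}\right)\right)} = \sqrt{r + \left(2 - \left(1 + 4\right)\right)} = \sqrt{r + \left(2 - 5\right)} = \sqrt{r - 3} = \sqrt{-3 + r}$)
$\frac{M{\left(U{\left(0 \right)} \right)}}{w} = \frac{\sqrt{-3 + 2 \cdot 0}}{-89} = \sqrt{-3 + 0} \left(- \frac{1}{89}\right) = \sqrt{-3} \left(- \frac{1}{89}\right) = i \sqrt{3} \left(- \frac{1}{89}\right) = - \frac{i \sqrt{3}}{89}$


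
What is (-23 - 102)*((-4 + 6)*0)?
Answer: 0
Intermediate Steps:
(-23 - 102)*((-4 + 6)*0) = -250*0 = -125*0 = 0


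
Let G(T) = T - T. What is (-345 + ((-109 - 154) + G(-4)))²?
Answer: 369664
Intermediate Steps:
G(T) = 0
(-345 + ((-109 - 154) + G(-4)))² = (-345 + ((-109 - 154) + 0))² = (-345 + (-263 + 0))² = (-345 - 263)² = (-608)² = 369664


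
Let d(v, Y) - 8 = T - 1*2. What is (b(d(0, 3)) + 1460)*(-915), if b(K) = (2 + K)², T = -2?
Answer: -1368840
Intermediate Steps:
d(v, Y) = 4 (d(v, Y) = 8 + (-2 - 1*2) = 8 + (-2 - 2) = 8 - 4 = 4)
(b(d(0, 3)) + 1460)*(-915) = ((2 + 4)² + 1460)*(-915) = (6² + 1460)*(-915) = (36 + 1460)*(-915) = 1496*(-915) = -1368840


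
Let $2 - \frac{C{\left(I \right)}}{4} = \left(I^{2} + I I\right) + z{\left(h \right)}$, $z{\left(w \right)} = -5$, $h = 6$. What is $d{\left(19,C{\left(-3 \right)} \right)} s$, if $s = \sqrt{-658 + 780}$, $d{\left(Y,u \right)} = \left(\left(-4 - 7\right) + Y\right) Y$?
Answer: $152 \sqrt{122} \approx 1678.9$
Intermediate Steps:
$C{\left(I \right)} = 28 - 8 I^{2}$ ($C{\left(I \right)} = 8 - 4 \left(\left(I^{2} + I I\right) - 5\right) = 8 - 4 \left(\left(I^{2} + I^{2}\right) - 5\right) = 8 - 4 \left(2 I^{2} - 5\right) = 8 - 4 \left(-5 + 2 I^{2}\right) = 8 - \left(-20 + 8 I^{2}\right) = 28 - 8 I^{2}$)
$d{\left(Y,u \right)} = Y \left(-11 + Y\right)$ ($d{\left(Y,u \right)} = \left(-11 + Y\right) Y = Y \left(-11 + Y\right)$)
$s = \sqrt{122} \approx 11.045$
$d{\left(19,C{\left(-3 \right)} \right)} s = 19 \left(-11 + 19\right) \sqrt{122} = 19 \cdot 8 \sqrt{122} = 152 \sqrt{122}$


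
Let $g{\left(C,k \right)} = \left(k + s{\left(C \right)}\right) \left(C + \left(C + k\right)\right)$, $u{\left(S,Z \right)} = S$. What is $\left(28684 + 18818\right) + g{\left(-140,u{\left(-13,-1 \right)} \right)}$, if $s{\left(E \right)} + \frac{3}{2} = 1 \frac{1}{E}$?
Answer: $\frac{7245363}{140} \approx 51753.0$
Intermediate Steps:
$s{\left(E \right)} = - \frac{3}{2} + \frac{1}{E}$ ($s{\left(E \right)} = - \frac{3}{2} + 1 \frac{1}{E} = - \frac{3}{2} + \frac{1}{E}$)
$g{\left(C,k \right)} = \left(k + 2 C\right) \left(- \frac{3}{2} + k + \frac{1}{C}\right)$ ($g{\left(C,k \right)} = \left(k - \left(\frac{3}{2} - \frac{1}{C}\right)\right) \left(C + \left(C + k\right)\right) = \left(- \frac{3}{2} + k + \frac{1}{C}\right) \left(k + 2 C\right) = \left(k + 2 C\right) \left(- \frac{3}{2} + k + \frac{1}{C}\right)$)
$\left(28684 + 18818\right) + g{\left(-140,u{\left(-13,-1 \right)} \right)} = \left(28684 + 18818\right) + \left(2 + \left(-13\right)^{2} - -420 - - \frac{39}{2} - \frac{13}{-140} + 2 \left(-140\right) \left(-13\right)\right) = 47502 + \left(2 + 169 + 420 + \frac{39}{2} - - \frac{13}{140} + 3640\right) = 47502 + \left(2 + 169 + 420 + \frac{39}{2} + \frac{13}{140} + 3640\right) = 47502 + \frac{595083}{140} = \frac{7245363}{140}$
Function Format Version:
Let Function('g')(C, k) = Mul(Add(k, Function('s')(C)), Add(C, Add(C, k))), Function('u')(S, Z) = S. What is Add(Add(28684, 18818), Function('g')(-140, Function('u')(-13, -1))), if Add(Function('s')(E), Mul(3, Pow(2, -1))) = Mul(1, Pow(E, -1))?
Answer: Rational(7245363, 140) ≈ 51753.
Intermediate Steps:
Function('s')(E) = Add(Rational(-3, 2), Pow(E, -1)) (Function('s')(E) = Add(Rational(-3, 2), Mul(1, Pow(E, -1))) = Add(Rational(-3, 2), Pow(E, -1)))
Function('g')(C, k) = Mul(Add(k, Mul(2, C)), Add(Rational(-3, 2), k, Pow(C, -1))) (Function('g')(C, k) = Mul(Add(k, Add(Rational(-3, 2), Pow(C, -1))), Add(C, Add(C, k))) = Mul(Add(Rational(-3, 2), k, Pow(C, -1)), Add(k, Mul(2, C))) = Mul(Add(k, Mul(2, C)), Add(Rational(-3, 2), k, Pow(C, -1))))
Add(Add(28684, 18818), Function('g')(-140, Function('u')(-13, -1))) = Add(Add(28684, 18818), Add(2, Pow(-13, 2), Mul(-3, -140), Mul(Rational(-3, 2), -13), Mul(-13, Pow(-140, -1)), Mul(2, -140, -13))) = Add(47502, Add(2, 169, 420, Rational(39, 2), Mul(-13, Rational(-1, 140)), 3640)) = Add(47502, Add(2, 169, 420, Rational(39, 2), Rational(13, 140), 3640)) = Add(47502, Rational(595083, 140)) = Rational(7245363, 140)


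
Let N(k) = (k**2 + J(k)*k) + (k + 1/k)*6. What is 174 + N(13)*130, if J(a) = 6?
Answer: 42484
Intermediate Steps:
N(k) = k**2 + 6/k + 12*k (N(k) = (k**2 + 6*k) + (k + 1/k)*6 = (k**2 + 6*k) + (6*k + 6/k) = k**2 + 6/k + 12*k)
174 + N(13)*130 = 174 + ((6 + 13**2*(12 + 13))/13)*130 = 174 + ((6 + 169*25)/13)*130 = 174 + ((6 + 4225)/13)*130 = 174 + ((1/13)*4231)*130 = 174 + (4231/13)*130 = 174 + 42310 = 42484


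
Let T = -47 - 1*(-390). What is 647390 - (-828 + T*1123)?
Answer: 263029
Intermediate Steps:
T = 343 (T = -47 + 390 = 343)
647390 - (-828 + T*1123) = 647390 - (-828 + 343*1123) = 647390 - (-828 + 385189) = 647390 - 1*384361 = 647390 - 384361 = 263029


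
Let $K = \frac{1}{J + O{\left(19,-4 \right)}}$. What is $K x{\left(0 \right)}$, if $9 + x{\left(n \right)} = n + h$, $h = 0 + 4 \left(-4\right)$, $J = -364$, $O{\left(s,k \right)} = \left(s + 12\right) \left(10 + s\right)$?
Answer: $- \frac{5}{107} \approx -0.046729$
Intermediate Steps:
$O{\left(s,k \right)} = \left(10 + s\right) \left(12 + s\right)$ ($O{\left(s,k \right)} = \left(12 + s\right) \left(10 + s\right) = \left(10 + s\right) \left(12 + s\right)$)
$h = -16$ ($h = 0 - 16 = -16$)
$K = \frac{1}{535}$ ($K = \frac{1}{-364 + \left(120 + 19^{2} + 22 \cdot 19\right)} = \frac{1}{-364 + \left(120 + 361 + 418\right)} = \frac{1}{-364 + 899} = \frac{1}{535} \approx 0.0018692$)
$x{\left(n \right)} = -25 + n$ ($x{\left(n \right)} = -9 + \left(n - 16\right) = -9 + \left(-16 + n\right) = -25 + n$)
$K x{\left(0 \right)} = \frac{-25 + 0}{535} = \frac{1}{535} \left(-25\right) = - \frac{5}{107}$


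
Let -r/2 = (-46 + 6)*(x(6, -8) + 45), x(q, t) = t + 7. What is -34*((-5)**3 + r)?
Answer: -115430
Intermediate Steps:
x(q, t) = 7 + t
r = 3520 (r = -2*(-46 + 6)*((7 - 8) + 45) = -(-80)*(-1 + 45) = -(-80)*44 = -2*(-1760) = 3520)
-34*((-5)**3 + r) = -34*((-5)**3 + 3520) = -34*(-125 + 3520) = -34*3395 = -115430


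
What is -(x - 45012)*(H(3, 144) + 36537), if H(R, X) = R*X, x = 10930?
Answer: 1259977458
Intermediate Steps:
-(x - 45012)*(H(3, 144) + 36537) = -(10930 - 45012)*(3*144 + 36537) = -(-34082)*(432 + 36537) = -(-34082)*36969 = -1*(-1259977458) = 1259977458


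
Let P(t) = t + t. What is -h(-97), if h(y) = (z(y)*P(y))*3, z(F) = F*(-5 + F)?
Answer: 5758308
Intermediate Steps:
P(t) = 2*t
h(y) = 6*y²*(-5 + y) (h(y) = ((y*(-5 + y))*(2*y))*3 = (2*y²*(-5 + y))*3 = 6*y²*(-5 + y))
-h(-97) = -6*(-97)²*(-5 - 97) = -6*9409*(-102) = -1*(-5758308) = 5758308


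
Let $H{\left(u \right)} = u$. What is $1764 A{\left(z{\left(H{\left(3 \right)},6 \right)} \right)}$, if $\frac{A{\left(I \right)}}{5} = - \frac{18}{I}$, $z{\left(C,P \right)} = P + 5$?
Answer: $- \frac{158760}{11} \approx -14433.0$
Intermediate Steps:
$z{\left(C,P \right)} = 5 + P$
$A{\left(I \right)} = - \frac{90}{I}$ ($A{\left(I \right)} = 5 \left(- \frac{18}{I}\right) = - \frac{90}{I}$)
$1764 A{\left(z{\left(H{\left(3 \right)},6 \right)} \right)} = 1764 \left(- \frac{90}{5 + 6}\right) = 1764 \left(- \frac{90}{11}\right) = - \frac{158760}{11}$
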